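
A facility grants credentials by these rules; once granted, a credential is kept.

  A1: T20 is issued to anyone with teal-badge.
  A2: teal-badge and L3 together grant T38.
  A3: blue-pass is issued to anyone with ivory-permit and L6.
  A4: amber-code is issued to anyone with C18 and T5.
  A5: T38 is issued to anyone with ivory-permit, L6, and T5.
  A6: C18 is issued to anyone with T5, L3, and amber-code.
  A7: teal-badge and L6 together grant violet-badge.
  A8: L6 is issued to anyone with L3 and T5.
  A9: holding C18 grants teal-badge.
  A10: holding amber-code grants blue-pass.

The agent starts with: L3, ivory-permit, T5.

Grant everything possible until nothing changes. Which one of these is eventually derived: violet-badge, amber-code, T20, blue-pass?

Holding L3 and T5 grants L6 (A8).
Holding ivory-permit and L6 grants blue-pass (A3).
violet-badge would need teal-badge and L6 (A7), but teal-badge is never granted. amber-code would need C18 and T5 (A4), but C18 is never granted. T20 would need teal-badge (A1), but teal-badge is never granted.

blue-pass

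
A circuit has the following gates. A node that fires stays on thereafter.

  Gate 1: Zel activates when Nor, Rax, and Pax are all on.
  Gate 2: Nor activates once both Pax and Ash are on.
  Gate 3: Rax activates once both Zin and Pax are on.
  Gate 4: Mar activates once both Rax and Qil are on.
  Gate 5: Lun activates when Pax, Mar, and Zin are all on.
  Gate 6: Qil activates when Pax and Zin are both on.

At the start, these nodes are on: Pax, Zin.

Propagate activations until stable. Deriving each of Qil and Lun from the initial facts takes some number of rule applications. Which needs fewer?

Qil: Pax and Zin are on, so Qil activates (Gate 6). [1 rule application]
Lun: Pax and Zin are on, so Qil activates (Gate 6). Zin and Pax are on, so Rax activates (Gate 3). Rax and Qil are on, so Mar activates (Gate 4). Pax, Mar, and Zin are on, so Lun activates (Gate 5). [4 rule applications]
Qil needs fewer.

Qil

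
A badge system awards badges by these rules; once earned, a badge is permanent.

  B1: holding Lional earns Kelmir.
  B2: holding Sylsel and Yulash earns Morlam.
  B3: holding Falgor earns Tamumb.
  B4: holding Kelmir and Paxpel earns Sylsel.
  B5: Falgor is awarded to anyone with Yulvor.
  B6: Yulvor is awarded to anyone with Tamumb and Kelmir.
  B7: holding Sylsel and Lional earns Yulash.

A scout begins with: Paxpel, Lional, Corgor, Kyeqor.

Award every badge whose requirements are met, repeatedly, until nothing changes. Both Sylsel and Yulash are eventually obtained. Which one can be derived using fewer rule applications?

Sylsel

Sylsel: With Lional, Kelmir is earned (B1). With Kelmir and Paxpel, Sylsel is earned (B4). [2 rule applications]
Yulash: With Lional, Kelmir is earned (B1). With Kelmir and Paxpel, Sylsel is earned (B4). With Sylsel and Lional, Yulash is earned (B7). [3 rule applications]
Sylsel needs fewer.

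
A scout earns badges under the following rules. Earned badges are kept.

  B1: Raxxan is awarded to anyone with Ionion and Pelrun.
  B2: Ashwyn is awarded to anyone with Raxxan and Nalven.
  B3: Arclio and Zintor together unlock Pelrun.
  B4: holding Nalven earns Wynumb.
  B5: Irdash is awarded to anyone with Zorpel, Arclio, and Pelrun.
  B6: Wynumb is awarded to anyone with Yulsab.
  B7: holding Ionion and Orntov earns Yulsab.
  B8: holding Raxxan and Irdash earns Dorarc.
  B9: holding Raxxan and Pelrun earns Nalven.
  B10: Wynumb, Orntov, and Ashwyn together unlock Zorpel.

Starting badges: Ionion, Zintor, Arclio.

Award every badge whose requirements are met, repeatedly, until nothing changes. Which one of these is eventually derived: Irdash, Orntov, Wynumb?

With Arclio and Zintor, Pelrun is earned (B3).
With Ionion and Pelrun, Raxxan is earned (B1).
With Raxxan and Pelrun, Nalven is earned (B9).
With Nalven, Wynumb is earned (B4).
Irdash would need Zorpel, Arclio, and Pelrun (B5), but Zorpel is never earned. No rule produces Orntov, and it is not given.

Wynumb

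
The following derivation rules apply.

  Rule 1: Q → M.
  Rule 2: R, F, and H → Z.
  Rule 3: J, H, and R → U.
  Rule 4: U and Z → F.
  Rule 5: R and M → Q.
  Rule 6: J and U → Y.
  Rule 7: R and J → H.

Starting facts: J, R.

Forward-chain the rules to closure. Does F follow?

No

F would need U and Z (Rule 4), but Z is never established.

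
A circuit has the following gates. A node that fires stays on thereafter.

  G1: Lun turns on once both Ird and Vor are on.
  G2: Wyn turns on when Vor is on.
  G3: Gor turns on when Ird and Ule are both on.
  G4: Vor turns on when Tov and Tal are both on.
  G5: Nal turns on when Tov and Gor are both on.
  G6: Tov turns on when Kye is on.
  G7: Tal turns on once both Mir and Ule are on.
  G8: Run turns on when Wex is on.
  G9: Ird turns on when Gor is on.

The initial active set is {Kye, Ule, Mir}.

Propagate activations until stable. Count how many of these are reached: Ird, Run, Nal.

Ird would need Gor (G9), but Gor never turns on.
Run would need Wex (G8), but Wex never turns on.
Nal would need Tov and Gor (G5), but Gor never turns on.
None of the 3 are reached.

0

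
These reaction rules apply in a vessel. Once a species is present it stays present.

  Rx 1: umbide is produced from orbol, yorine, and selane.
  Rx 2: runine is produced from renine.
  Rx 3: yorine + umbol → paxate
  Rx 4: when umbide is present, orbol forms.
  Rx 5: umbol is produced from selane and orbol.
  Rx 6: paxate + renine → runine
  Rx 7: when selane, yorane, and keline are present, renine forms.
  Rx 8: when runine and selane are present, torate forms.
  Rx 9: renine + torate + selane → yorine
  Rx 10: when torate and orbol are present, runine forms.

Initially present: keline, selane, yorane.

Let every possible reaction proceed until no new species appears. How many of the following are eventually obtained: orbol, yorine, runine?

selane, yorane, and keline present → renine forms (Rx 7).
renine present → runine forms (Rx 2).
runine and selane present → torate forms (Rx 8).
renine, torate, and selane present → yorine forms (Rx 9).
orbol would need umbide (Rx 4), but umbide never forms.
yorine: reached.
runine: reached.
Reached: yorine and runine — 2 of the 3.

2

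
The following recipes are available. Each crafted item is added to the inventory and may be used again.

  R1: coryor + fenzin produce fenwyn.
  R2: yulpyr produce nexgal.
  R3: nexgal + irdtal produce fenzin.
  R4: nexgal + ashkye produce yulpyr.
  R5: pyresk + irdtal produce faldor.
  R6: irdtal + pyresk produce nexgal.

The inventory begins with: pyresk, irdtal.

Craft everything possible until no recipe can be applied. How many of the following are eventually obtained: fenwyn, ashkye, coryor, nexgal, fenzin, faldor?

irdtal + pyresk → nexgal (R6).
pyresk + irdtal → faldor (R5).
nexgal + irdtal → fenzin (R3).
fenwyn would need coryor and fenzin (R1), but coryor is never obtained.
No rule produces ashkye, and it is not given.
No rule produces coryor, and it is not given.
nexgal: reached.
fenzin: reached.
faldor: reached.
Reached: nexgal, fenzin, and faldor — 3 of the 6.

3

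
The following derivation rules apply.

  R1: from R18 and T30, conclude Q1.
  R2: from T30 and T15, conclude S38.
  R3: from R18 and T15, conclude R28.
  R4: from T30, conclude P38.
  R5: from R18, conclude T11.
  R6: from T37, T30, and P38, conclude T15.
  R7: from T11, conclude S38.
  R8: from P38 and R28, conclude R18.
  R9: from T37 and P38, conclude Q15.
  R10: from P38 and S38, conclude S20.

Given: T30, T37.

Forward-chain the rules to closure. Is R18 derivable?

R18 would need P38 and R28 (R8), but R28 is never established.

No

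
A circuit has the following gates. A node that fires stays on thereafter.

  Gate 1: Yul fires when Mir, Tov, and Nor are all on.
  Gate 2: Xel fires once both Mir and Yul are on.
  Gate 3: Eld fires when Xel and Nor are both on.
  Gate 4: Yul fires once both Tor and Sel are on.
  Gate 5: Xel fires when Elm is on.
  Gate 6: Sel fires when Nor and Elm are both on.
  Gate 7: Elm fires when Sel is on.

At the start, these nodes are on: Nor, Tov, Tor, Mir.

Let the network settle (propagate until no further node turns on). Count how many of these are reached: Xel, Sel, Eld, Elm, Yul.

Mir, Tov, and Nor are on, so Yul fires (Gate 1).
Gate 2: Mir and Yul on → Xel on.
Xel and Nor are on, so Eld fires (Gate 3).
Xel: reached.
Sel would need Nor and Elm (Gate 6), but Elm never turns on.
Eld: reached.
Elm would need Sel (Gate 7), but Sel never turns on.
Yul: reached.
Reached: Xel, Eld, and Yul — 3 of the 5.

3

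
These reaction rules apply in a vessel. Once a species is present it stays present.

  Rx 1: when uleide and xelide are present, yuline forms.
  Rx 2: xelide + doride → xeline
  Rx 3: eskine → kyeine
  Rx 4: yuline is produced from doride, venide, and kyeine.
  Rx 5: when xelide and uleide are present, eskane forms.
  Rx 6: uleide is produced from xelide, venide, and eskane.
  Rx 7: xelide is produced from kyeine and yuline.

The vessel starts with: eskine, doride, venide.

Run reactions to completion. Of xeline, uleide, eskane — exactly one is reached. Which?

xeline

eskine present → kyeine forms (Rx 3).
doride, venide, and kyeine present → yuline forms (Rx 4).
kyeine and yuline present → xelide forms (Rx 7).
xelide and doride present → xeline forms (Rx 2).
eskane would need xelide and uleide (Rx 5), but uleide never forms. uleide would need xelide, venide, and eskane (Rx 6), but eskane never forms.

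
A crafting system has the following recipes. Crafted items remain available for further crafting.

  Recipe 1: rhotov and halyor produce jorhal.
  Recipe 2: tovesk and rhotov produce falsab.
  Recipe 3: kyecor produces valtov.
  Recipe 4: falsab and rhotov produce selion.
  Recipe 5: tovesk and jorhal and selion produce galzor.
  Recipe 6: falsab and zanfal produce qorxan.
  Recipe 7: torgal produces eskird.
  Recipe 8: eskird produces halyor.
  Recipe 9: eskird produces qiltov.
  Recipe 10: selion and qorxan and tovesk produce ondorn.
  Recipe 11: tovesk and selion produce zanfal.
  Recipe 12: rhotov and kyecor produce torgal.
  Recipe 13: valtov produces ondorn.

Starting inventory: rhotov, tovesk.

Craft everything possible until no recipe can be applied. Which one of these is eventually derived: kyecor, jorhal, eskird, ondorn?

ondorn

Using Recipe 2, tovesk and rhotov make falsab.
falsab and rhotov → selion (Recipe 4).
Using Recipe 11, tovesk and selion make zanfal.
falsab and zanfal → qorxan (Recipe 6).
selion and qorxan and tovesk → ondorn (Recipe 10).
No rule produces kyecor, and it is not given. eskird would need torgal (Recipe 7), but torgal is never obtained. jorhal would need rhotov and halyor (Recipe 1), but halyor is never obtained.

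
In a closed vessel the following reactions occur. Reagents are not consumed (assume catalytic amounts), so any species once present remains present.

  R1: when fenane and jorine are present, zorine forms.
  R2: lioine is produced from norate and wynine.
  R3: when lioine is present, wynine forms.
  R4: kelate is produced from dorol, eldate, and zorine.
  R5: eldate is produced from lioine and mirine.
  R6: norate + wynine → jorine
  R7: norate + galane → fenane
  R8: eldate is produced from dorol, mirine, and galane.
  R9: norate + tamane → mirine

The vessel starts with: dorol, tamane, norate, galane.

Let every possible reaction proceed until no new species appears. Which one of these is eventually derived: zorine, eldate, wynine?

norate and tamane present → mirine forms (R9).
dorol, mirine, and galane present → eldate forms (R8).
zorine would need fenane and jorine (R1), but jorine never forms. wynine would need lioine (R3), but lioine never forms.

eldate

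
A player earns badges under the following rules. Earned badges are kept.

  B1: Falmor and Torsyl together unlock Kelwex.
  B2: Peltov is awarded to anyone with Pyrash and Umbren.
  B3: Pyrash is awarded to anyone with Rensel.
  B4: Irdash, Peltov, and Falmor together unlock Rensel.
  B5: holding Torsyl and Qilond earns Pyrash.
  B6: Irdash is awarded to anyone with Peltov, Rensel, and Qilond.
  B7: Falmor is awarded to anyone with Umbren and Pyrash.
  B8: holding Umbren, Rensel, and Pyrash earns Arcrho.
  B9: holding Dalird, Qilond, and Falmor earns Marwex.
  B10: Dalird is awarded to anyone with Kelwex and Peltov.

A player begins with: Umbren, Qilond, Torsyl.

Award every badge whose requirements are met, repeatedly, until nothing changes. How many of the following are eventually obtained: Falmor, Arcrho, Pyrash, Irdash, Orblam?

With Torsyl and Qilond, Pyrash is earned (B5).
With Umbren and Pyrash, Falmor is earned (B7).
Falmor: reached.
Arcrho would need Umbren, Rensel, and Pyrash (B8), but Rensel is never earned.
Pyrash: reached.
Irdash would need Peltov, Rensel, and Qilond (B6), but Rensel is never earned.
No rule produces Orblam, and it is not given.
Reached: Falmor and Pyrash — 2 of the 5.

2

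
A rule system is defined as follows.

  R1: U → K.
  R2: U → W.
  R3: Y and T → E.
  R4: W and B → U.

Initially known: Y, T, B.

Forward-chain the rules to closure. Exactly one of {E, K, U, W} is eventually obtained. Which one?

From Y and T, R3 gives E.
K would need U (R1), but U is never established. U would need W and B (R4), but W is never established. W would need U (R2), but U is never established.

E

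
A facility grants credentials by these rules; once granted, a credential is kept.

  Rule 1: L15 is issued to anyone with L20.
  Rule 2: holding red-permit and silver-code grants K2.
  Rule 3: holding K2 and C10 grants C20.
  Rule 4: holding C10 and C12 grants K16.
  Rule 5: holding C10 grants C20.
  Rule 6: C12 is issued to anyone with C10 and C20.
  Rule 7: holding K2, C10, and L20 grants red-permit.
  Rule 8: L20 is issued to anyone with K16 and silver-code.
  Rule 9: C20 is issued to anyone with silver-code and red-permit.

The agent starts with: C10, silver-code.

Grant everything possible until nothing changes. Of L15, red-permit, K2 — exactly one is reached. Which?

Holding C10 grants C20 (Rule 5).
Holding C10 and C20 grants C12 (Rule 6).
Holding C10 and C12 grants K16 (Rule 4).
Holding K16 and silver-code grants L20 (Rule 8).
Holding L20 grants L15 (Rule 1).
red-permit would need K2, C10, and L20 (Rule 7), but K2 is never granted. K2 would need red-permit and silver-code (Rule 2), but red-permit is never granted.

L15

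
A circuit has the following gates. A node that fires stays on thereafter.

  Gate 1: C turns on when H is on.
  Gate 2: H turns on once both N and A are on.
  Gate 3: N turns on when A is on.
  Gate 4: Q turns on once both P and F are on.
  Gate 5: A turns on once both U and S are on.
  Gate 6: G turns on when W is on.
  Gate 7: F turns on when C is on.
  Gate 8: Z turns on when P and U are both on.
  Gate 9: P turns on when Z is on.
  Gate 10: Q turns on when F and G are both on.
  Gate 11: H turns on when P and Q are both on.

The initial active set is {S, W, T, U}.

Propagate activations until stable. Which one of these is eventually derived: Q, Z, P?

W is on, so G turns on (Gate 6).
Gate 5: U and S on → A on.
A is on, so N turns on (Gate 3).
Gate 2: N and A on → H on.
Gate 1: H on → C on.
Gate 7: C on → F on.
F and G are on, so Q turns on (Gate 10).
Z would need P and U (Gate 8), but P never turns on. P would need Z (Gate 9), but Z never turns on.

Q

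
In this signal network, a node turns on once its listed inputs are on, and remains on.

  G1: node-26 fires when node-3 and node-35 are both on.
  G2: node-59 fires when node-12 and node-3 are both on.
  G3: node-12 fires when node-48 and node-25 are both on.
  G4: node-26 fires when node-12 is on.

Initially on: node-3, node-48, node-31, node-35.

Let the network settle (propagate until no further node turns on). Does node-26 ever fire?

G1: node-3 and node-35 on → node-26 on.

Yes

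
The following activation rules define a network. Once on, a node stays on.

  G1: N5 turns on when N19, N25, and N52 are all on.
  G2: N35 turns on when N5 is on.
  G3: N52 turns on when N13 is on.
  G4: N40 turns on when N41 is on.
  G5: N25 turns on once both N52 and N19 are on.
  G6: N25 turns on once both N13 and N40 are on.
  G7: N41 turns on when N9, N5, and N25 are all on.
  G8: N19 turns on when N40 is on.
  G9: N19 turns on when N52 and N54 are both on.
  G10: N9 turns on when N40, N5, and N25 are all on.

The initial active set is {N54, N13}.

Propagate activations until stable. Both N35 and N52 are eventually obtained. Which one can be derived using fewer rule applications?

N52: N13 is on, so N52 turns on (G3). [1 rule application]
N35: G3: N13 on → N52 on. N52 and N54 are on, so N19 turns on (G9). G5: N52 and N19 on → N25 on. N19, N25, and N52 are on, so N5 turns on (G1). N5 is on, so N35 turns on (G2). [5 rule applications]
N52 needs fewer.

N52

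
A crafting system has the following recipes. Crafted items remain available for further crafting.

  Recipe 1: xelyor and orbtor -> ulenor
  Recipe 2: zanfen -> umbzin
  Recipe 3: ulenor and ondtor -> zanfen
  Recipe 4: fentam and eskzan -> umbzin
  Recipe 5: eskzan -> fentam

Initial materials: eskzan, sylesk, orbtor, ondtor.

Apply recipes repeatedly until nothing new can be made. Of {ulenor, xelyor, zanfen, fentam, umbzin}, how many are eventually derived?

Using Recipe 5, eskzan makes fentam.
Using Recipe 4, fentam and eskzan make umbzin.
ulenor would need xelyor and orbtor (Recipe 1), but xelyor is never obtained.
No rule produces xelyor, and it is not given.
zanfen would need ulenor and ondtor (Recipe 3), but ulenor is never obtained.
fentam: reached.
umbzin: reached.
Reached: fentam and umbzin — 2 of the 5.

2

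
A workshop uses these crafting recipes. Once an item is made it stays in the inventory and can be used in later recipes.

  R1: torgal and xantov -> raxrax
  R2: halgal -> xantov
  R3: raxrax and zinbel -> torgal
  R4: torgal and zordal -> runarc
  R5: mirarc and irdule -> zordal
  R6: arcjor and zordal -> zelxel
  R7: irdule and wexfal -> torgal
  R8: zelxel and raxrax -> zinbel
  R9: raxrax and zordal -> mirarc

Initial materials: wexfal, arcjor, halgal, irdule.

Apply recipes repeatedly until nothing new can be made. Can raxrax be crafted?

Yes

Using R7, irdule and wexfal make torgal.
halgal -> xantov (R2).
Using R1, torgal and xantov make raxrax.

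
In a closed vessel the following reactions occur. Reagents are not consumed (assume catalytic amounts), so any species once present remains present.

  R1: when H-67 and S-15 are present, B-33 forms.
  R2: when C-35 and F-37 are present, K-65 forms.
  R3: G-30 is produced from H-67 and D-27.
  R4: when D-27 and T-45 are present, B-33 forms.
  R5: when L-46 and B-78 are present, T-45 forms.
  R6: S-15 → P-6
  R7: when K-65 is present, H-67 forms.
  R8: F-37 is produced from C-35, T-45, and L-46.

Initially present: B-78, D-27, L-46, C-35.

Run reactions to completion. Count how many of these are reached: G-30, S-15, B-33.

2

L-46 and B-78 present → T-45 forms (R5).
D-27 and T-45 present → B-33 forms (R4).
C-35, T-45, and L-46 present → F-37 forms (R8).
C-35 and F-37 present → K-65 forms (R2).
K-65 present → H-67 forms (R7).
H-67 and D-27 present → G-30 forms (R3).
G-30: reached.
No rule produces S-15, and it is not given.
B-33: reached.
Reached: G-30 and B-33 — 2 of the 3.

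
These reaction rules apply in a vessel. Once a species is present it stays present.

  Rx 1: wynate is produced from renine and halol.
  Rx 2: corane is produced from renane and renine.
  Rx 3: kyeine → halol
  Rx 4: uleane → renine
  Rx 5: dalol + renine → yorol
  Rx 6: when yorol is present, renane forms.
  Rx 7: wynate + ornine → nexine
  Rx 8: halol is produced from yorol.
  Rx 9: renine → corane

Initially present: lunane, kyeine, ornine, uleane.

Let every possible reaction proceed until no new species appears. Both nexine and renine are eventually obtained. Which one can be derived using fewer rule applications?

renine

renine: uleane present → renine forms (Rx 4). [1 rule application]
nexine: kyeine present → halol forms (Rx 3). uleane present → renine forms (Rx 4). renine and halol present → wynate forms (Rx 1). wynate and ornine present → nexine forms (Rx 7). [4 rule applications]
renine needs fewer.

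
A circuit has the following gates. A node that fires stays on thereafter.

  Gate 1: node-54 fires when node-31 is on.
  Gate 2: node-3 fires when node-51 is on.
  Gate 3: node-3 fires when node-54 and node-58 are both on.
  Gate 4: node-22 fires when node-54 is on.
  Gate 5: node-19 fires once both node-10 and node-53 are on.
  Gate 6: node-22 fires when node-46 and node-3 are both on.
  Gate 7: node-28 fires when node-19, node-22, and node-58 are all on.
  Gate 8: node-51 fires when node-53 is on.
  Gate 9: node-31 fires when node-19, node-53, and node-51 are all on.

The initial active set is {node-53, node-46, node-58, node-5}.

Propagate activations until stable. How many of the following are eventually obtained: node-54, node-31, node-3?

Gate 8: node-53 on → node-51 on.
Gate 2: node-51 on → node-3 on.
node-54 would need node-31 (Gate 1), but node-31 never turns on.
node-31 would need node-19, node-53, and node-51 (Gate 9), but node-19 never turns on.
node-3: reached.
Reached: node-3 — 1 of the 3.

1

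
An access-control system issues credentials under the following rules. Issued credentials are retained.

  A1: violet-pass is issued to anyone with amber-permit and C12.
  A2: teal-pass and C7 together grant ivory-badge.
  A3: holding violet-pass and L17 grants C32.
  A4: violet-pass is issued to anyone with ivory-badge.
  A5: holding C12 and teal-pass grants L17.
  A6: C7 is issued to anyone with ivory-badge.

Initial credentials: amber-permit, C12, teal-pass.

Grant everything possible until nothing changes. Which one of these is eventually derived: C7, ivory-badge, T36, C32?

Holding C12 and teal-pass grants L17 (A5).
Holding amber-permit and C12 grants violet-pass (A1).
Holding violet-pass and L17 grants C32 (A3).
C7 would need ivory-badge (A6), but ivory-badge is never granted. No rule produces T36, and it is not given. ivory-badge would need teal-pass and C7 (A2), but C7 is never granted.

C32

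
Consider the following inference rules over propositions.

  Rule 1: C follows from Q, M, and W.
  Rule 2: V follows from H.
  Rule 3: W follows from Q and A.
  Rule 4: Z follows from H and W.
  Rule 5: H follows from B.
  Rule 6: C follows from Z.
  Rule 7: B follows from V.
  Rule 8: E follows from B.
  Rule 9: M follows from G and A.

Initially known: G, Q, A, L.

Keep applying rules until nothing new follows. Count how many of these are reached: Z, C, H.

1

Q and A hold, so W follows (Rule 3).
From G and A, Rule 9 gives M.
From Q, M, and W, Rule 1 gives C.
Z would need H and W (Rule 4), but H is never established.
C: reached.
H would need B (Rule 5), but B is never established.
Reached: C — 1 of the 3.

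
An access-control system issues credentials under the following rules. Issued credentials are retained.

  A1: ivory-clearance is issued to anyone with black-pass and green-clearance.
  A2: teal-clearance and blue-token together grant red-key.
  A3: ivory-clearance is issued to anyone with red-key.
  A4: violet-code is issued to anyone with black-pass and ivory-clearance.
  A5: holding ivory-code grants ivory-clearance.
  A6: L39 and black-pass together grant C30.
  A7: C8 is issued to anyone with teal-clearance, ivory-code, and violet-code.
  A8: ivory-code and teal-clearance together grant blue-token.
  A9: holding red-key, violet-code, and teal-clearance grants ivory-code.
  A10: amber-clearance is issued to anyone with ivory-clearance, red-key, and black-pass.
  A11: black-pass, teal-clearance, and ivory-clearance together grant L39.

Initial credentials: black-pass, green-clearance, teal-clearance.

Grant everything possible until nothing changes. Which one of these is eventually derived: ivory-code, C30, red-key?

C30

Holding black-pass and green-clearance grants ivory-clearance (A1).
Holding black-pass, teal-clearance, and ivory-clearance grants L39 (A11).
Holding L39 and black-pass grants C30 (A6).
ivory-code would need red-key, violet-code, and teal-clearance (A9), but red-key is never granted. red-key would need teal-clearance and blue-token (A2), but blue-token is never granted.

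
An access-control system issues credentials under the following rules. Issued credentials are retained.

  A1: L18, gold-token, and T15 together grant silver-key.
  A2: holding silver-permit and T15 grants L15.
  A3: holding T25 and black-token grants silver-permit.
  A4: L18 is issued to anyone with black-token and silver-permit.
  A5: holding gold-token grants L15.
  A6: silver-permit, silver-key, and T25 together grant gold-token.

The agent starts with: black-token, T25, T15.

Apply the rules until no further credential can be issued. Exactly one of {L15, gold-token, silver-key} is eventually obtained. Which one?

Holding T25 and black-token grants silver-permit (A3).
Holding silver-permit and T15 grants L15 (A2).
gold-token would need silver-permit, silver-key, and T25 (A6), but silver-key is never granted. silver-key would need L18, gold-token, and T15 (A1), but gold-token is never granted.

L15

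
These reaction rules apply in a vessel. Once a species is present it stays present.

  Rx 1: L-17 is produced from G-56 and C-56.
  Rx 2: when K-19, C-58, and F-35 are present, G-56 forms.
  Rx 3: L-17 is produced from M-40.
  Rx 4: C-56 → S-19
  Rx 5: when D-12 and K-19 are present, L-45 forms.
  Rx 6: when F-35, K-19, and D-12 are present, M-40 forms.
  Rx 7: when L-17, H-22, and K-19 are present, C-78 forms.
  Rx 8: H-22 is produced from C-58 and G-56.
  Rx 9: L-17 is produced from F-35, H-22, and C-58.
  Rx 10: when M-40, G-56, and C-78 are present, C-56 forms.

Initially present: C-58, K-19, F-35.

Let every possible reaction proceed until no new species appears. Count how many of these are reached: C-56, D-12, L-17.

K-19, C-58, and F-35 present → G-56 forms (Rx 2).
C-58 and G-56 present → H-22 forms (Rx 8).
F-35, H-22, and C-58 present → L-17 forms (Rx 9).
C-56 would need M-40, G-56, and C-78 (Rx 10), but M-40 never forms.
No rule produces D-12, and it is not given.
L-17: reached.
Reached: L-17 — 1 of the 3.

1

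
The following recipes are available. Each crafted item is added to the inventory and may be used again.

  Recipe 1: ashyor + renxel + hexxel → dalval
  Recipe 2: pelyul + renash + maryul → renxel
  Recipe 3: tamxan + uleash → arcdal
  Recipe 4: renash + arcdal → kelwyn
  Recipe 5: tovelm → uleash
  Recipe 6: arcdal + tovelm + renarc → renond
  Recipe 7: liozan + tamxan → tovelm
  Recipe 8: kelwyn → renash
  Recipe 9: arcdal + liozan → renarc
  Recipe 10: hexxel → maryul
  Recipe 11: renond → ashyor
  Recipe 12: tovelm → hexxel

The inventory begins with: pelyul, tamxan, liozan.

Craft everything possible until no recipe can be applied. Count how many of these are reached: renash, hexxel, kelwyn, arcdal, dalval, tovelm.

3

Using Recipe 7, liozan and tamxan make tovelm.
tovelm → hexxel (Recipe 12).
Using Recipe 5, tovelm makes uleash.
tamxan + uleash → arcdal (Recipe 3).
renash would need kelwyn (Recipe 8), but kelwyn is never obtained.
hexxel: reached.
kelwyn would need renash and arcdal (Recipe 4), but renash is never obtained.
arcdal: reached.
dalval would need ashyor, renxel, and hexxel (Recipe 1), but renxel is never obtained.
tovelm: reached.
Reached: hexxel, arcdal, and tovelm — 3 of the 6.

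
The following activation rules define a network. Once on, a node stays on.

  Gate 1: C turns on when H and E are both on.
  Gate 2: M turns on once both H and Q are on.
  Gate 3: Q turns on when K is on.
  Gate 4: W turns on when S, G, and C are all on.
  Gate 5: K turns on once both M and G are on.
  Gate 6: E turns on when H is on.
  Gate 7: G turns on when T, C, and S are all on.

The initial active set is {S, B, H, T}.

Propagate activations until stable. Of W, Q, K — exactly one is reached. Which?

Gate 6: H on → E on.
H and E are on, so C turns on (Gate 1).
Gate 7: T, C, and S on → G on.
Gate 4: S, G, and C on → W on.
K would need M and G (Gate 5), but M never turns on. Q would need K (Gate 3), but K never turns on.

W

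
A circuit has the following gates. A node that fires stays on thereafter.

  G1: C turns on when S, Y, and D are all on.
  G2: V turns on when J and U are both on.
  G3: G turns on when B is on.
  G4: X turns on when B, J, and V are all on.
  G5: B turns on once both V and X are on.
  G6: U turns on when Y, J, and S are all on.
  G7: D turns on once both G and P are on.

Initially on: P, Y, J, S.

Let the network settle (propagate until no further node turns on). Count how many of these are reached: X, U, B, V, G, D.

Y, J, and S are on, so U turns on (G6).
J and U are on, so V turns on (G2).
X would need B, J, and V (G4), but B never turns on.
U: reached.
B would need V and X (G5), but X never turns on.
V: reached.
G would need B (G3), but B never turns on.
D would need G and P (G7), but G never turns on.
Reached: U and V — 2 of the 6.

2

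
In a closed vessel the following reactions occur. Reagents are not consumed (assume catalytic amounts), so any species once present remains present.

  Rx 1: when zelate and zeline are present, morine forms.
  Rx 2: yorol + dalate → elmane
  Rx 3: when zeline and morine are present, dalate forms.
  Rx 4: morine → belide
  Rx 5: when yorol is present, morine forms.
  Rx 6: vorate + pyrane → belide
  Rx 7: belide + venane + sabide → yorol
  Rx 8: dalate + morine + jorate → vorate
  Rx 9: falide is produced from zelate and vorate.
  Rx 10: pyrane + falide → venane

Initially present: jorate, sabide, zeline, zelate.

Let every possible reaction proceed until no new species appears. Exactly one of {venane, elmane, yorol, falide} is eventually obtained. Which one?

falide

zelate and zeline present → morine forms (Rx 1).
zeline and morine present → dalate forms (Rx 3).
dalate, morine, and jorate present → vorate forms (Rx 8).
zelate and vorate present → falide forms (Rx 9).
venane would need pyrane and falide (Rx 10), but pyrane never forms. elmane would need yorol and dalate (Rx 2), but yorol never forms. yorol would need belide, venane, and sabide (Rx 7), but venane never forms.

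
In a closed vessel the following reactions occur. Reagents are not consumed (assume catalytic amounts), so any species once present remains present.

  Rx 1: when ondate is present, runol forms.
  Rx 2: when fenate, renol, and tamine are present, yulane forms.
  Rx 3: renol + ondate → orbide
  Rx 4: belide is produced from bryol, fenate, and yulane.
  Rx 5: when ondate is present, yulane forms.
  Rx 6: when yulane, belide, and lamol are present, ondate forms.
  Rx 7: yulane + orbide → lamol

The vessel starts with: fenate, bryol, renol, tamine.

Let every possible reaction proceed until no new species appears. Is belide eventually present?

Yes

fenate, renol, and tamine present → yulane forms (Rx 2).
bryol, fenate, and yulane present → belide forms (Rx 4).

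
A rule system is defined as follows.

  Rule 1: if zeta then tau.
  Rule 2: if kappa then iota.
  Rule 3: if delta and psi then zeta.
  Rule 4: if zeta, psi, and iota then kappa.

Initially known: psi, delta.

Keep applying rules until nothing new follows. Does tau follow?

Yes

From delta and psi, Rule 3 gives zeta.
zeta holds, so tau follows (Rule 1).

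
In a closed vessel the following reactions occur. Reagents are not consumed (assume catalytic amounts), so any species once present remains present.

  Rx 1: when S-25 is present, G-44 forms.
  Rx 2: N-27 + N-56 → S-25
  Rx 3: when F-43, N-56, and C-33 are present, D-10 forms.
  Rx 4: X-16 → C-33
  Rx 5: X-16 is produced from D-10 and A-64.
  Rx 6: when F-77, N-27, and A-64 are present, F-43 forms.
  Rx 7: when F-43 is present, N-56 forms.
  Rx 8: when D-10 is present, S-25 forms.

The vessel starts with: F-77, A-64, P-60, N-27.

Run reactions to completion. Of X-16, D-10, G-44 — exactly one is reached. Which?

F-77, N-27, and A-64 present → F-43 forms (Rx 6).
F-43 present → N-56 forms (Rx 7).
N-27 and N-56 present → S-25 forms (Rx 2).
S-25 present → G-44 forms (Rx 1).
D-10 would need F-43, N-56, and C-33 (Rx 3), but C-33 never forms. X-16 would need D-10 and A-64 (Rx 5), but D-10 never forms.

G-44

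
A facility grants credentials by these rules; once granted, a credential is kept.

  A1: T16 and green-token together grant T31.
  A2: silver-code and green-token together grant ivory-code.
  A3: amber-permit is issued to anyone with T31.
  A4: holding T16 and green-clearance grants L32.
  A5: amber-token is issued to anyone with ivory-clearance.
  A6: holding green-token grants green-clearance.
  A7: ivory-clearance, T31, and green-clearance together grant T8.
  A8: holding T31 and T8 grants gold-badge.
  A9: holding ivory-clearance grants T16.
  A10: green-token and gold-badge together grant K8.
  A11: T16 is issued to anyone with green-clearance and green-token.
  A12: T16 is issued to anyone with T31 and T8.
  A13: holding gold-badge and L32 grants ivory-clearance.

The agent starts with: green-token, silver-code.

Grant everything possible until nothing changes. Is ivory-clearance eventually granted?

ivory-clearance would need gold-badge and L32 (A13), but gold-badge is never granted.

No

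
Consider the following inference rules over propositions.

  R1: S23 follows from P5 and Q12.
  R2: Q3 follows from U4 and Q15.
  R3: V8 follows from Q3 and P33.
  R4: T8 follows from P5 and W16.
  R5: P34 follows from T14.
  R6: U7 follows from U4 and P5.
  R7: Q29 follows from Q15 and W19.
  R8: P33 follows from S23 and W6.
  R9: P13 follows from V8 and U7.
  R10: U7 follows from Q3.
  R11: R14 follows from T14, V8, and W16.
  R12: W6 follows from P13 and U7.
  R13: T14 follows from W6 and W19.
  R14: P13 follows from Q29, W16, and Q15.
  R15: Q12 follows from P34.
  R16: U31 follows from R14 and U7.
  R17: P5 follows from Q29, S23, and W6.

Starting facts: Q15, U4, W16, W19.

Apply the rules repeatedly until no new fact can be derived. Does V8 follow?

No

V8 would need Q3 and P33 (R3), but P33 is never established.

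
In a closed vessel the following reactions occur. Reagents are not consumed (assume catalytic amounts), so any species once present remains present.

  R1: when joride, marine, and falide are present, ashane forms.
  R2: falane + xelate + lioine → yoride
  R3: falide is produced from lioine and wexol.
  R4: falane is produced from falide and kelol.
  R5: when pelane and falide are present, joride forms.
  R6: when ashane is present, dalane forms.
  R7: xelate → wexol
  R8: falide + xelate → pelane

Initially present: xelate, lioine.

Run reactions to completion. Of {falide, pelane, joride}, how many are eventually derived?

3

xelate present → wexol forms (R7).
lioine and wexol present → falide forms (R3).
falide and xelate present → pelane forms (R8).
pelane and falide present → joride forms (R5).
falide: reached.
pelane: reached.
joride: reached.
All 3 are reached.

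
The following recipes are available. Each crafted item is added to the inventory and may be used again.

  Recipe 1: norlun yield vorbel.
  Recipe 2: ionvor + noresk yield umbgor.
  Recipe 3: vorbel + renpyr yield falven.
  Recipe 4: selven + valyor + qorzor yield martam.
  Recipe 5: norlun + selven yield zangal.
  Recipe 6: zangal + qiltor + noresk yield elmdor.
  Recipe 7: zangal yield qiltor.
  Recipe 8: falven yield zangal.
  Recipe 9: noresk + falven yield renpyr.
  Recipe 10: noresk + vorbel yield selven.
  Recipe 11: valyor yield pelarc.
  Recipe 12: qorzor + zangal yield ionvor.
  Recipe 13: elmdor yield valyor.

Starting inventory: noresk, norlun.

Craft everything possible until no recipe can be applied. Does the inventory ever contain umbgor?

umbgor would need ionvor and noresk (Recipe 2), but ionvor is never obtained.

No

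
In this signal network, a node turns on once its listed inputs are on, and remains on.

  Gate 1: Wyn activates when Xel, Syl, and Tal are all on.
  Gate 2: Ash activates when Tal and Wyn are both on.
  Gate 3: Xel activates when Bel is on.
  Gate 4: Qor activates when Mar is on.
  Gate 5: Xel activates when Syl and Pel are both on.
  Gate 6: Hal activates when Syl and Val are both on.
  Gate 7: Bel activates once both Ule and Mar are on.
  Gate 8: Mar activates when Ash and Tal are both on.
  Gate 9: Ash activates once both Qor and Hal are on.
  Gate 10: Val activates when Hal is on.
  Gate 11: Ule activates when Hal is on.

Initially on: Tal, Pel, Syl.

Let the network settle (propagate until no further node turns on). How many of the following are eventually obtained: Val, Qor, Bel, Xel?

Gate 5: Syl and Pel on → Xel on.
Gate 1: Xel, Syl, and Tal on → Wyn on.
Tal and Wyn are on, so Ash activates (Gate 2).
Ash and Tal are on, so Mar activates (Gate 8).
Gate 4: Mar on → Qor on.
Val would need Hal (Gate 10), but Hal never turns on.
Qor: reached.
Bel would need Ule and Mar (Gate 7), but Ule never turns on.
Xel: reached.
Reached: Qor and Xel — 2 of the 4.

2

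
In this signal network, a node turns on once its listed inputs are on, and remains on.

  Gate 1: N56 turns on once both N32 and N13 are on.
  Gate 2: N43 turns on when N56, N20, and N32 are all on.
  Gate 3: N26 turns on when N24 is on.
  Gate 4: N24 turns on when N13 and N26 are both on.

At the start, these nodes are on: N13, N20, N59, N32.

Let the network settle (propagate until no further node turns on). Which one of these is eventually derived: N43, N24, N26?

N43

Gate 1: N32 and N13 on → N56 on.
Gate 2: N56, N20, and N32 on → N43 on.
N24 would need N13 and N26 (Gate 4), but N26 never turns on. N26 would need N24 (Gate 3), but N24 never turns on.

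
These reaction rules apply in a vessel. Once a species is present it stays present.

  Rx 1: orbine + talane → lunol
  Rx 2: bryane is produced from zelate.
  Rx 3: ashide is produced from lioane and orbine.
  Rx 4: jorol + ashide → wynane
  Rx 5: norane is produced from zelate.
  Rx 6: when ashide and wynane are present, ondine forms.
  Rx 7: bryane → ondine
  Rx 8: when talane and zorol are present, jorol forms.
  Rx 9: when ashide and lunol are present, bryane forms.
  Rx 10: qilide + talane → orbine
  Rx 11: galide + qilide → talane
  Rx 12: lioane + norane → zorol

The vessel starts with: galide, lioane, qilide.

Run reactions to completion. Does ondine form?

galide and qilide present → talane forms (Rx 11).
qilide and talane present → orbine forms (Rx 10).
orbine and talane present → lunol forms (Rx 1).
lioane and orbine present → ashide forms (Rx 3).
ashide and lunol present → bryane forms (Rx 9).
bryane present → ondine forms (Rx 7).

Yes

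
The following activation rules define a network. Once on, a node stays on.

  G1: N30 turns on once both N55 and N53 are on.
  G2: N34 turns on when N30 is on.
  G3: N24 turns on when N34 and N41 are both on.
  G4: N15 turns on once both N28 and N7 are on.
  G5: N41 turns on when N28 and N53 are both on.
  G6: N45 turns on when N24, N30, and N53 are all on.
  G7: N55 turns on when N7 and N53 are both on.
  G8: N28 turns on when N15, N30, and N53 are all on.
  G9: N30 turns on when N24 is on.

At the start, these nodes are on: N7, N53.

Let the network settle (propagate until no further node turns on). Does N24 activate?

No

N24 would need N34 and N41 (G3), but N41 never turns on.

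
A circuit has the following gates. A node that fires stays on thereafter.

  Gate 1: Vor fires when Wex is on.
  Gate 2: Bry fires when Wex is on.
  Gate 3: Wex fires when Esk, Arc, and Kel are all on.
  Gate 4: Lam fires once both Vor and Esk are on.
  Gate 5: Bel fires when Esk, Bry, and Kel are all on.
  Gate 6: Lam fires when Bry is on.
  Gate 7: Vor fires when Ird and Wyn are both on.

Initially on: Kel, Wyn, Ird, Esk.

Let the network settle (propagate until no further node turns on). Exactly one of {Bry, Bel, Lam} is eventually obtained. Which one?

Lam

Ird and Wyn are on, so Vor fires (Gate 7).
Vor and Esk are on, so Lam fires (Gate 4).
Bry would need Wex (Gate 2), but Wex never turns on. Bel would need Esk, Bry, and Kel (Gate 5), but Bry never turns on.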